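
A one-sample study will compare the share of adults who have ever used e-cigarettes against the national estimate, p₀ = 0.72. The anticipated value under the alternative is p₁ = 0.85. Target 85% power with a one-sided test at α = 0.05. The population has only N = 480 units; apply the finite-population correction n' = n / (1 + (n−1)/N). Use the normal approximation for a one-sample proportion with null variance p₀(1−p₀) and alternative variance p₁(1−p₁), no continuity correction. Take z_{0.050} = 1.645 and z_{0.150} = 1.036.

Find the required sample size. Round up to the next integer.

n = 64

n = [z_α·√(p₀q₀) + z_β·√(p₁q₁)]² / (p₁ − p₀)²
  = [1.645·√(0.72·0.28) + 1.036·√(0.85·0.15)]² / (0.13)²
  = [1.645·0.4490 + 1.036·0.3571]² / 0.0169
  = [1.1085]² / 0.0169
  = 72.71
Finite-population correction (N = 480): 72.71 / (1 + (72.71 − 1)/480) = 63.26.
Round up → n = 64.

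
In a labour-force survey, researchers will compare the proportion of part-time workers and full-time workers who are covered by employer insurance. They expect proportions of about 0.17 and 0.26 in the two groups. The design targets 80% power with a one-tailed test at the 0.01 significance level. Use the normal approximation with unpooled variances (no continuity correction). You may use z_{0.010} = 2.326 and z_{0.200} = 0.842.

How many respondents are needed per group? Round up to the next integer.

n = 414 per group

n = (z_α + z_β)² · [p₁(1−p₁) + p₂(1−p₂)] / (p₁ − p₂)²
  = (2.326 + 0.842)² · (0.17·0.83 + 0.26·0.74) / (-0.09)²
  = (3.168)² · (0.1411 + 0.1924) / 0.0081
  = 10.0362 · 0.3335 / 0.0081
  = 413.22
Round up → n = 414 per group.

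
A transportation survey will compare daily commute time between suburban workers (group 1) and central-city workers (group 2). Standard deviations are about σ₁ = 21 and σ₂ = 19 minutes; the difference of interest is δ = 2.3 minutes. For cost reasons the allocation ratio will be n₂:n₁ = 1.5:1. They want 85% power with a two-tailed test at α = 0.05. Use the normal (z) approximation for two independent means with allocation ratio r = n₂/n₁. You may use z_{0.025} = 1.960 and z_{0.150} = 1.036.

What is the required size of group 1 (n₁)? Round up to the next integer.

n₁ = (z_{α/2} + z_β)² · (σ₁² + σ₂²/r) / δ²
   = (1.960 + 1.036)² · (21² + 19²/1.5) / 2.3²
   = 8.9760 · (441 + 240.6667) / 5.29
   = 8.9760 · 681.6667 / 5.29
   = 1156.64
Round up → n₁ = 1157; n₂ = r·n₁ = 1.5 × 1157 = 1736.

n₁ = 1157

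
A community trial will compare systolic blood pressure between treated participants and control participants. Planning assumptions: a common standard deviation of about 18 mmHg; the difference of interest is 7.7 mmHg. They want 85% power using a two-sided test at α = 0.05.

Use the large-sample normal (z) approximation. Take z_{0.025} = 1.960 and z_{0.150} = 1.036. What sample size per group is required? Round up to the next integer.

n = 99 per group

n = (z_{α/2} + z_β)² · (σ₁² + σ₂²) / δ²
  = (1.960 + 1.036)² · (2·18² = 648) / 7.7²
  = 8.9760 · 648 / 59.29
  = 98.10
Round up → n = 99 per group.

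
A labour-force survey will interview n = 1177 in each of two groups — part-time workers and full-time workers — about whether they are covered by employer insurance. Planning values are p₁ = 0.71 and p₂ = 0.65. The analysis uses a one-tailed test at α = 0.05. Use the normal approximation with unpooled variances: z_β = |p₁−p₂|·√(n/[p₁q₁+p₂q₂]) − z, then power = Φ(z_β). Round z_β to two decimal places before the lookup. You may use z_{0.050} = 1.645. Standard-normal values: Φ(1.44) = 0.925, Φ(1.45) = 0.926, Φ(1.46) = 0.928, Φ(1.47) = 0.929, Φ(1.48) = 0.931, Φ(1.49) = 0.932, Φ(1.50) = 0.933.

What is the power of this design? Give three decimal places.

z_β = |p₁−p₂|·√(n/[p₁q₁+p₂q₂]) − z_α
    = 0.06 · √(1177/0.4334) − 1.645
    = 0.06 · 52.1127 − 1.645
    = 3.1268 − 1.645 = 1.4818 → 1.48
Power = Φ(1.48) = 0.931.

Power ≈ 0.931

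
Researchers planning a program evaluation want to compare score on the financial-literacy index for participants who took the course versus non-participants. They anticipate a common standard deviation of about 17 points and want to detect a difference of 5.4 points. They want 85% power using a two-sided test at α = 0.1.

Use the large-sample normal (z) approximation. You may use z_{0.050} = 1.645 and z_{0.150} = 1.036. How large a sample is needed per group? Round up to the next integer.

n = (z_{α/2} + z_β)² · (σ₁² + σ₂²) / δ²
  = (1.645 + 1.036)² · (2·17² = 578) / 5.4²
  = 7.1878 · 578 / 29.16
  = 142.47
Round up → n = 143 per group.

n = 143 per group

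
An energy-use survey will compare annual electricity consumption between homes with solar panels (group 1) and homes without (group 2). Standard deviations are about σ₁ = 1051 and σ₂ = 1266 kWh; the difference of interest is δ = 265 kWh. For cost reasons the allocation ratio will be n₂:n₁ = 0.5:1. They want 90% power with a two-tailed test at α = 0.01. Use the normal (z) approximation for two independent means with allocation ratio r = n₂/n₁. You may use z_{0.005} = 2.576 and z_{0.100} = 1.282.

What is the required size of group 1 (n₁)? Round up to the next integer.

n₁ = (z_{α/2} + z_β)² · (σ₁² + σ₂²/r) / δ²
   = (2.576 + 1.282)² · (1051² + 1266²/0.5) / 265²
   = 14.8842 · (1104601 + 3205512) / 70225
   = 14.8842 · 4310113 / 70225
   = 913.53
Round up → n₁ = 914; n₂ = r·n₁ = 0.5 × 914 = 457.

n₁ = 914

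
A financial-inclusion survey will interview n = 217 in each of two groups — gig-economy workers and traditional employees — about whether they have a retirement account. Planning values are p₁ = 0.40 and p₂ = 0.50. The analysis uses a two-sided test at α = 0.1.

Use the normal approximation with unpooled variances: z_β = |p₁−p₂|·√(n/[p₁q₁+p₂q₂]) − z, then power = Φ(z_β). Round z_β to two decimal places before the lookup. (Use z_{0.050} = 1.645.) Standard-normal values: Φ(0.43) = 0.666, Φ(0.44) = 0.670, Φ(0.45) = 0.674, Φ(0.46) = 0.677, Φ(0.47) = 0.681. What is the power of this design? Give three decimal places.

z_β = |p₁−p₂|·√(n/[p₁q₁+p₂q₂]) − z_{α/2}
    = 0.10 · √(217/0.4900) − 1.645
    = 0.10 · 21.0442 − 1.645
    = 2.1044 − 1.645 = 0.4594 → 0.46
Power = Φ(0.46) = 0.677.

Power ≈ 0.677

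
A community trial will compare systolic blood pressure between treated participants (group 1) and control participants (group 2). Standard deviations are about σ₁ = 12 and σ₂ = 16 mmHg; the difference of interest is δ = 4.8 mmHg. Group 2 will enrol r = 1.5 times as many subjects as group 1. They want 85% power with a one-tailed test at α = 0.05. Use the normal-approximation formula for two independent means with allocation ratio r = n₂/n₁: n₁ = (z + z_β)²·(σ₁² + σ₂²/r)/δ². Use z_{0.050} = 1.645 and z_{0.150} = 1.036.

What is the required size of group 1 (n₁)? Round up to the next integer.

n₁ = 99

n₁ = (z_α + z_β)² · (σ₁² + σ₂²/r) / δ²
   = (1.645 + 1.036)² · (12² + 16²/1.5) / 4.8²
   = 7.1878 · (144 + 170.6667) / 23.04
   = 7.1878 · 314.6667 / 23.04
   = 98.17
Round up → n₁ = 99; n₂ = r·n₁ = 1.5 × 99 = 149.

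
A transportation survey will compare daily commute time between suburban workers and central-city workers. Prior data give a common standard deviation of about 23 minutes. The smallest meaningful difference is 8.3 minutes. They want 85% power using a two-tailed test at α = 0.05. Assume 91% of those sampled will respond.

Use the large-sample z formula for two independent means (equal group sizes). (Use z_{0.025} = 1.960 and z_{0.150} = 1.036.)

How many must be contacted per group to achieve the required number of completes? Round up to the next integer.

n = 152 per group

n = (z_{α/2} + z_β)² · (σ₁² + σ₂²) / δ²
  = (1.960 + 1.036)² · (2·23² = 1058) / 8.3²
  = 8.9760 · 1058 / 68.89
  = 137.85
Adjust for 91% response: 137.85 / 0.91 = 151.49.
Round up → n = 152 per group.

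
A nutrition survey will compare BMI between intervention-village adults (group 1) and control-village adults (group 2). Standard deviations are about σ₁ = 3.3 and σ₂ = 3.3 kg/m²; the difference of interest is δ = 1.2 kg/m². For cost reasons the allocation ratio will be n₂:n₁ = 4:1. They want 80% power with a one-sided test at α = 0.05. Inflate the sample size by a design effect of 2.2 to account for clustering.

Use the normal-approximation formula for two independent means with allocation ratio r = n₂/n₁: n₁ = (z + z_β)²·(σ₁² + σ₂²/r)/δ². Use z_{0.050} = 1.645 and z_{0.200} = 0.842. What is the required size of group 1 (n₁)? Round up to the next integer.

n₁ = 129

n₁ = (z_α + z_β)² · (σ₁² + σ₂²/r) / δ²
   = (1.645 + 0.842)² · (3.3² + 3.3²/4) / 1.2²
   = 6.1852 · (10.89 + 2.7225) / 1.44
   = 6.1852 · 13.6125 / 1.44
   = 58.47
Design effect: 2.2 × 58.47 = 128.63.
Round up → n₁ = 129; n₂ = r·n₁ = 4 × 129 = 516.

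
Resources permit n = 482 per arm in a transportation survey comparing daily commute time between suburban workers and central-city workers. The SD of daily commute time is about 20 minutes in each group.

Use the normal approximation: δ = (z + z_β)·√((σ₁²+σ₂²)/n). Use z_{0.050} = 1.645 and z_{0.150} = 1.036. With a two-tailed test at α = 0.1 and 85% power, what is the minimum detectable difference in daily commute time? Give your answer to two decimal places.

Minimum detectable difference ≈ 3.45 minutes

δ = (z_{α/2} + z_β) · √((σ₁²+σ₂²)/n)
  = (1.645 + 1.036) · √(800/482)
  = 2.681 · √1.6598
  = 2.681 · 1.2883
  = 3.4540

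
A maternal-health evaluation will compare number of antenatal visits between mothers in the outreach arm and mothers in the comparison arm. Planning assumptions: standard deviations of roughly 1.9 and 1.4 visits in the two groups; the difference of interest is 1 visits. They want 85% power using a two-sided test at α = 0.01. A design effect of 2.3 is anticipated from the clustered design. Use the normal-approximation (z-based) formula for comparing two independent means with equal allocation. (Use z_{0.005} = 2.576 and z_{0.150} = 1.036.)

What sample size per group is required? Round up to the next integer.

n = 168 per group

n = (z_{α/2} + z_β)² · (σ₁² + σ₂²) / δ²
  = (2.576 + 1.036)² · (1.9² + 1.4² = 5.57) / 1²
  = 13.0465 · 5.57 / 1
  = 72.67
Design effect: 2.3 × 72.67 = 167.14.
Round up → n = 168 per group.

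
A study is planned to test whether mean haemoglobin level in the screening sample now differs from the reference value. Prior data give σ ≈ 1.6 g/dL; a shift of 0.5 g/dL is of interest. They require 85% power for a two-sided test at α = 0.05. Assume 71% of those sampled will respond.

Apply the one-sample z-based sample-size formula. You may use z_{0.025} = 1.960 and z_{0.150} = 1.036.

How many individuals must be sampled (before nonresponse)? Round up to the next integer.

n = 130

n = (z_{α/2} + z_β)² · σ² / δ²
  = (1.960 + 1.036)² · 1.6² / 0.5²
  = 8.9760 · 2.56 / 0.25
  = 91.91
Adjust for 71% response: 91.91 / 0.71 = 129.46.
Round up → n = 130.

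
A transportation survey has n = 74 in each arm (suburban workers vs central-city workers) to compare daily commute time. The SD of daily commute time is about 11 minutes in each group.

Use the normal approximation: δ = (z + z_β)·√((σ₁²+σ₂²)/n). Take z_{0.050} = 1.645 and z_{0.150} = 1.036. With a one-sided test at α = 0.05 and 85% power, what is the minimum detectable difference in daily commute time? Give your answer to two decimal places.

Minimum detectable difference ≈ 4.85 minutes

δ = (z_α + z_β) · √((σ₁²+σ₂²)/n)
  = (1.645 + 1.036) · √(242/74)
  = 2.681 · √3.2703
  = 2.681 · 1.8084
  = 4.8483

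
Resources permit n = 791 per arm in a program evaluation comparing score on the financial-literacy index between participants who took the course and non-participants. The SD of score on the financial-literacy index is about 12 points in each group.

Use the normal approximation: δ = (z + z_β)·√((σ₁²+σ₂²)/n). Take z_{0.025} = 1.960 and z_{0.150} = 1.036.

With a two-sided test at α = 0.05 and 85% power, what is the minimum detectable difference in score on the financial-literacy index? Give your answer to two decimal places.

Minimum detectable difference ≈ 1.81 points

δ = (z_{α/2} + z_β) · √((σ₁²+σ₂²)/n)
  = (1.960 + 1.036) · √(288/791)
  = 2.996 · √0.3641
  = 2.996 · 0.6034
  = 1.8078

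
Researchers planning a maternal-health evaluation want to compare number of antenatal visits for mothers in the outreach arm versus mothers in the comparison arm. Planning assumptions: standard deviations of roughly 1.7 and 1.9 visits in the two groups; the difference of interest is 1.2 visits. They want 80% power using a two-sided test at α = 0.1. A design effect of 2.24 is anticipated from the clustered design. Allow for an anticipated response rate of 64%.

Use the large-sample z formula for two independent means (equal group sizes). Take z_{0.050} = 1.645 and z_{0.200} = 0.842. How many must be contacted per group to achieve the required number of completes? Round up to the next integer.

n = 98 per group

n = (z_{α/2} + z_β)² · (σ₁² + σ₂²) / δ²
  = (1.645 + 0.842)² · (1.7² + 1.9² = 6.5) / 1.2²
  = 6.1852 · 6.5 / 1.44
  = 27.92
Design effect: 2.24 × 27.92 = 62.54.
Adjust for 64% response: 62.54 / 0.64 = 97.72.
Round up → n = 98 per group.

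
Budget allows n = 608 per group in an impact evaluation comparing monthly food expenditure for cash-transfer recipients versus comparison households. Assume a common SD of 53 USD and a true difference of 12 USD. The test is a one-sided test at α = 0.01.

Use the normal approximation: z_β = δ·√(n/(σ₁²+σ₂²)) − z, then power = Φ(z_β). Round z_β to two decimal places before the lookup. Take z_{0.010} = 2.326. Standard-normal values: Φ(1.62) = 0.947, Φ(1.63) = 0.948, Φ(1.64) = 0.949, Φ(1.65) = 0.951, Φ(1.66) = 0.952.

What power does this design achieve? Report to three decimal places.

z_β = δ·√(n/(σ₁²+σ₂²)) − z_α
    = 12 · √(608/5618) − 2.326
    = 12 · 0.32897 − 2.326
    = 3.9477 − 2.326 = 1.6217 → 1.62
Power = Φ(1.62) = 0.947.

Power ≈ 0.947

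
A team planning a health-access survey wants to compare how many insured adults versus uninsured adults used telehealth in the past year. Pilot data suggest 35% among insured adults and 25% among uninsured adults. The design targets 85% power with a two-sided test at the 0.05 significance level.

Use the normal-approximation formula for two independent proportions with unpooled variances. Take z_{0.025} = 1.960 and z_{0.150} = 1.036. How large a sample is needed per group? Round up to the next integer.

n = (z_{α/2} + z_β)² · [p₁(1−p₁) + p₂(1−p₂)] / (p₁ − p₂)²
  = (1.960 + 1.036)² · (0.35·0.65 + 0.25·0.75) / (0.10)²
  = (2.996)² · (0.2275 + 0.1875) / 0.0100
  = 8.9760 · 0.4150 / 0.0100
  = 372.50
Round up → n = 373 per group.

n = 373 per group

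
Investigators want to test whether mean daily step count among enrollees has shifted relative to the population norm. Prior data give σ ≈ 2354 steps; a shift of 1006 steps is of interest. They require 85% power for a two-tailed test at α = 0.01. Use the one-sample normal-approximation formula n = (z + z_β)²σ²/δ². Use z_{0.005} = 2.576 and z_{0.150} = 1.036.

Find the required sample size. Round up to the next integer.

n = (z_{α/2} + z_β)² · σ² / δ²
  = (2.576 + 1.036)² · 2354² / 1006²
  = 13.0465 · 5541316 / 1012036
  = 71.44
Round up → n = 72.

n = 72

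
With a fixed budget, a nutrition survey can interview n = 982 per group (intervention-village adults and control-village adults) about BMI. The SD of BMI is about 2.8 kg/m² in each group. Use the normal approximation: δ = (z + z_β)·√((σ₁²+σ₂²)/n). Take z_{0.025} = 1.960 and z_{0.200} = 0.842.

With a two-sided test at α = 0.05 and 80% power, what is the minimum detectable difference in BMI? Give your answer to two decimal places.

δ = (z_{α/2} + z_β) · √((σ₁²+σ₂²)/n)
  = (1.960 + 0.842) · √(15.68/982)
  = 2.802 · √0.01597
  = 2.802 · 0.1264
  = 0.3541

Minimum detectable difference ≈ 0.35 kg/m²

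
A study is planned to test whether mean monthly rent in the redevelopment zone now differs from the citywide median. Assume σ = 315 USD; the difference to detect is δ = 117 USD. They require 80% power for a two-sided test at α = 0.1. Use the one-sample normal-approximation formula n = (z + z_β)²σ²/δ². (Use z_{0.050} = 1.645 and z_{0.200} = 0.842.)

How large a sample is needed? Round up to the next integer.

n = (z_{α/2} + z_β)² · σ² / δ²
  = (1.645 + 0.842)² · 315² / 117²
  = 6.1852 · 99225 / 13689
  = 44.83
Round up → n = 45.

n = 45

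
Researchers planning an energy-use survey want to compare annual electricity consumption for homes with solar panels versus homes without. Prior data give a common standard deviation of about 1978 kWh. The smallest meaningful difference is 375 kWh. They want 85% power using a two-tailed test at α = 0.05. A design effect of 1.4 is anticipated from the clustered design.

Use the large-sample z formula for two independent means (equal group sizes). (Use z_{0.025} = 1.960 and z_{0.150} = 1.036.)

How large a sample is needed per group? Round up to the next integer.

n = 700 per group

n = (z_{α/2} + z_β)² · (σ₁² + σ₂²) / δ²
  = (1.960 + 1.036)² · (2·1978² = 7824968) / 375²
  = 8.9760 · 7824968 / 140625
  = 499.46
Design effect: 1.4 × 499.46 = 699.25.
Round up → n = 700 per group.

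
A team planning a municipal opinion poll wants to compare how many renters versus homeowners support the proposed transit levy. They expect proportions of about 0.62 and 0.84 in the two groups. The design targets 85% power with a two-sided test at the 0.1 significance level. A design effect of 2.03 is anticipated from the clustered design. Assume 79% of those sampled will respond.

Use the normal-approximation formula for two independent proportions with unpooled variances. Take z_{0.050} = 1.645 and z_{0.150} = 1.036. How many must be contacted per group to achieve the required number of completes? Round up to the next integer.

n = (z_{α/2} + z_β)² · [p₁(1−p₁) + p₂(1−p₂)] / (p₁ − p₂)²
  = (1.645 + 1.036)² · (0.62·0.38 + 0.84·0.16) / (-0.22)²
  = (2.681)² · (0.2356 + 0.1344) / 0.0484
  = 7.1878 · 0.3700 / 0.0484
  = 54.95
Design effect: 2.03 × 54.95 = 111.54.
Adjust for 79% response: 111.54 / 0.79 = 141.19.
Round up → n = 142 per group.

n = 142 per group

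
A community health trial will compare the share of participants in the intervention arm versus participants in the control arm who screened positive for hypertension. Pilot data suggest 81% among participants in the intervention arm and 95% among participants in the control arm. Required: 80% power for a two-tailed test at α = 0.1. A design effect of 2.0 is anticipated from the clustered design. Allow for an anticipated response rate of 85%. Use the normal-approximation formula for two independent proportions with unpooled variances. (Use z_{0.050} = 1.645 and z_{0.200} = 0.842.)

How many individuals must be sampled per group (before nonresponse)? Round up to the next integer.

n = 150 per group

n = (z_{α/2} + z_β)² · [p₁(1−p₁) + p₂(1−p₂)] / (p₁ − p₂)²
  = (1.645 + 0.842)² · (0.81·0.19 + 0.95·0.05) / (-0.14)²
  = (2.487)² · (0.1539 + 0.0475) / 0.0196
  = 6.1852 · 0.2014 / 0.0196
  = 63.56
Design effect: 2.0 × 63.56 = 127.11.
Adjust for 85% response: 127.11 / 0.85 = 149.54.
Round up → n = 150 per group.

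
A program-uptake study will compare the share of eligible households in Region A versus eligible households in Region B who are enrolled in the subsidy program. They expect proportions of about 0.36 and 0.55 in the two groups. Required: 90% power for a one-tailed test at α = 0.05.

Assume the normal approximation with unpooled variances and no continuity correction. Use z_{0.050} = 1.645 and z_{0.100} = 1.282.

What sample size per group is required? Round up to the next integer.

n = 114 per group

n = (z_α + z_β)² · [p₁(1−p₁) + p₂(1−p₂)] / (p₁ − p₂)²
  = (1.645 + 1.282)² · (0.36·0.64 + 0.55·0.45) / (-0.19)²
  = (2.927)² · (0.2304 + 0.2475) / 0.0361
  = 8.5673 · 0.4779 / 0.0361
  = 113.42
Round up → n = 114 per group.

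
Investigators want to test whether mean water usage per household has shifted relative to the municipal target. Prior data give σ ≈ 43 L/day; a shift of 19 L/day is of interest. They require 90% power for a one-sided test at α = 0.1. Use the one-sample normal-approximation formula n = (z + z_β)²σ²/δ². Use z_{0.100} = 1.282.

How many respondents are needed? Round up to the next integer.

n = (z_α + z_β)² · σ² / δ²
  = (1.282 + 1.282)² · 43² / 19²
  = 6.5741 · 1849 / 361
  = 33.67
Round up → n = 34.

n = 34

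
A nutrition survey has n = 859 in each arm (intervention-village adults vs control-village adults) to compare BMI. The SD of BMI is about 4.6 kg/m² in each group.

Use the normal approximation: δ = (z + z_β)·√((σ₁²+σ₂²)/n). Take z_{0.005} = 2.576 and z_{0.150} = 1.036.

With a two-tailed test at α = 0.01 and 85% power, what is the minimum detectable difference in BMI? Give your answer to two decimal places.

Minimum detectable difference ≈ 0.80 kg/m²

δ = (z_{α/2} + z_β) · √((σ₁²+σ₂²)/n)
  = (2.576 + 1.036) · √(42.32/859)
  = 3.612 · √0.04927
  = 3.612 · 0.2220
  = 0.8017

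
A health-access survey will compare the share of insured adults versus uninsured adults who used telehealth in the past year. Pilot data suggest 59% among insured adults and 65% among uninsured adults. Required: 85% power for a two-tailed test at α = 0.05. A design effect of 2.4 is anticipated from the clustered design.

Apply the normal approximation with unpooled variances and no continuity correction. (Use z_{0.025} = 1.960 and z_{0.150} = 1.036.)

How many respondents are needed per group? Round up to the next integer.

n = (z_{α/2} + z_β)² · [p₁(1−p₁) + p₂(1−p₂)] / (p₁ − p₂)²
  = (1.960 + 1.036)² · (0.59·0.41 + 0.65·0.35) / (-0.06)²
  = (2.996)² · (0.2419 + 0.2275) / 0.0036
  = 8.9760 · 0.4694 / 0.0036
  = 1170.37
Design effect: 2.4 × 1170.37 = 2808.89.
Round up → n = 2809 per group.

n = 2809 per group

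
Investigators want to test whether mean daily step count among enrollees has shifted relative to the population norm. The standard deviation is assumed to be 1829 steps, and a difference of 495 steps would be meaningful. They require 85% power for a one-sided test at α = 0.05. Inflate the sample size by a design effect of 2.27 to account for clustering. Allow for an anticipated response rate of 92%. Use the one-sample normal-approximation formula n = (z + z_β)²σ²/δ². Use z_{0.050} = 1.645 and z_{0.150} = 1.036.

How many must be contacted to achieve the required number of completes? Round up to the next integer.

n = (z_α + z_β)² · σ² / δ²
  = (1.645 + 1.036)² · 1829² / 495²
  = 7.1878 · 3345241 / 245025
  = 98.13
Design effect: 2.27 × 98.13 = 222.76.
Adjust for 92% response: 222.76 / 0.92 = 242.13.
Round up → n = 243.

n = 243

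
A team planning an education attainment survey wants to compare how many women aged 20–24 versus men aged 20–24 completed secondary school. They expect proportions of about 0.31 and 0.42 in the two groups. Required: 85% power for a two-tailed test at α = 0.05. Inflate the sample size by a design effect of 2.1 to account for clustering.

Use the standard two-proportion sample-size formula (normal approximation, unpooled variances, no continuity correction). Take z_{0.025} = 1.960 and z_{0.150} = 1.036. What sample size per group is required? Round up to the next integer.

n = (z_{α/2} + z_β)² · [p₁(1−p₁) + p₂(1−p₂)] / (p₁ − p₂)²
  = (1.960 + 1.036)² · (0.31·0.69 + 0.42·0.58) / (-0.11)²
  = (2.996)² · (0.2139 + 0.2436) / 0.0121
  = 8.9760 · 0.4575 / 0.0121
  = 339.38
Design effect: 2.1 × 339.38 = 712.70.
Round up → n = 713 per group.

n = 713 per group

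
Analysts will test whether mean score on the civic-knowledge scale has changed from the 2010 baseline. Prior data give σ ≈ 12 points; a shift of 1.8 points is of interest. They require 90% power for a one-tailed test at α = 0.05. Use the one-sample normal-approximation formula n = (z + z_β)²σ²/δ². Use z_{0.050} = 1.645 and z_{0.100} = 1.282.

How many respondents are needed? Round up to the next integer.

n = 381

n = (z_α + z_β)² · σ² / δ²
  = (1.645 + 1.282)² · 12² / 1.8²
  = 8.5673 · 144 / 3.24
  = 380.77
Round up → n = 381.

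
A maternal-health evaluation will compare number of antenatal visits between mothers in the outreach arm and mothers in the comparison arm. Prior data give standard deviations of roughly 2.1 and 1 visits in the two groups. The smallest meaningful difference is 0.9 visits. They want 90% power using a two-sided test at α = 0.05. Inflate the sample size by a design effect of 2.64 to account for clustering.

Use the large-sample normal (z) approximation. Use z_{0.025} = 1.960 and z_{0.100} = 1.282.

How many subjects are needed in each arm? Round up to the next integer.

n = (z_{α/2} + z_β)² · (σ₁² + σ₂²) / δ²
  = (1.960 + 1.282)² · (2.1² + 1² = 5.41) / 0.9²
  = 10.5106 · 5.41 / 0.81
  = 70.20
Design effect: 2.64 × 70.20 = 185.33.
Round up → n = 186 per group.

n = 186 per group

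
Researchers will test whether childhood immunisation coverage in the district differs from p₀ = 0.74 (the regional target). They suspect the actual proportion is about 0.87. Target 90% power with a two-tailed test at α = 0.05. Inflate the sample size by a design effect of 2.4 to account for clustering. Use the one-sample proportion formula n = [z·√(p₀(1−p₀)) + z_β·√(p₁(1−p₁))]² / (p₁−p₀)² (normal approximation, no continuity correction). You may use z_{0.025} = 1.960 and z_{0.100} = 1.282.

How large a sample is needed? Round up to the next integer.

n = [z_{α/2}·√(p₀q₀) + z_β·√(p₁q₁)]² / (p₁ − p₀)²
  = [1.960·√(0.74·0.26) + 1.282·√(0.87·0.13)]² / (0.13)²
  = [1.960·0.4386 + 1.282·0.3363]² / 0.0169
  = [1.2909]² / 0.0169
  = 98.60
Design effect: 2.4 × 98.60 = 236.64.
Round up → n = 237.

n = 237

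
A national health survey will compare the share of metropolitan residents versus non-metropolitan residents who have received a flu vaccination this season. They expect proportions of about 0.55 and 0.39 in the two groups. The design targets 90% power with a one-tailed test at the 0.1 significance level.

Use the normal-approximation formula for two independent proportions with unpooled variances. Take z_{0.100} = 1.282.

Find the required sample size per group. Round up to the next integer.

n = 125 per group

n = (z_α + z_β)² · [p₁(1−p₁) + p₂(1−p₂)] / (p₁ − p₂)²
  = (1.282 + 1.282)² · (0.55·0.45 + 0.39·0.61) / (0.16)²
  = (2.564)² · (0.2475 + 0.2379) / 0.0256
  = 6.5741 · 0.4854 / 0.0256
  = 124.65
Round up → n = 125 per group.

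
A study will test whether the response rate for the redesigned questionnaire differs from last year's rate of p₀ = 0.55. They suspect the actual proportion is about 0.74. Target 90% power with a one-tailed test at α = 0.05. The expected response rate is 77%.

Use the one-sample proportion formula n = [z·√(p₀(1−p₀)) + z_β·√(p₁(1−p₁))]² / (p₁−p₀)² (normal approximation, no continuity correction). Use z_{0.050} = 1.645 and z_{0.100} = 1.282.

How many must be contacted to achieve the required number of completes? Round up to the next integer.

n = 69

n = [z_α·√(p₀q₀) + z_β·√(p₁q₁)]² / (p₁ − p₀)²
  = [1.645·√(0.55·0.45) + 1.282·√(0.74·0.26)]² / (0.19)²
  = [1.645·0.4975 + 1.282·0.4386]² / 0.0361
  = [1.3807]² / 0.0361
  = 52.81
Adjust for 77% response: 52.81 / 0.77 = 68.58.
Round up → n = 69.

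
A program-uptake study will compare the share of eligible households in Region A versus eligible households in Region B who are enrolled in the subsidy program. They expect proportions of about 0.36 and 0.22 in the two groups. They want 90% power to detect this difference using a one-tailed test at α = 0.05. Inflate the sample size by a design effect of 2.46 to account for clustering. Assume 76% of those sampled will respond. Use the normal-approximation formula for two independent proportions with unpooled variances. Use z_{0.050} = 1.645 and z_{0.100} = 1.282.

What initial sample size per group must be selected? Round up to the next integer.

n = (z_α + z_β)² · [p₁(1−p₁) + p₂(1−p₂)] / (p₁ − p₂)²
  = (1.645 + 1.282)² · (0.36·0.64 + 0.22·0.78) / (0.14)²
  = (2.927)² · (0.2304 + 0.1716) / 0.0196
  = 8.5673 · 0.4020 / 0.0196
  = 175.72
Design effect: 2.46 × 175.72 = 432.27.
Adjust for 76% response: 432.27 / 0.76 = 568.77.
Round up → n = 569 per group.

n = 569 per group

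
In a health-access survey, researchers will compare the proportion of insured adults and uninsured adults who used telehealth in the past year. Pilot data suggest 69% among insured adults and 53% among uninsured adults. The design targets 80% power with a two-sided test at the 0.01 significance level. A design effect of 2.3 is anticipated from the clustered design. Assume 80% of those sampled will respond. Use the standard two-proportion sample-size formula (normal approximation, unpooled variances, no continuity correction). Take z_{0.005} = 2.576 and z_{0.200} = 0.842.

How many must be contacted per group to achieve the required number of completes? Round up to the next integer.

n = (z_{α/2} + z_β)² · [p₁(1−p₁) + p₂(1−p₂)] / (p₁ − p₂)²
  = (2.576 + 0.842)² · (0.69·0.31 + 0.53·0.47) / (0.16)²
  = (3.418)² · (0.2139 + 0.2491) / 0.0256
  = 11.6827 · 0.4630 / 0.0256
  = 211.29
Design effect: 2.3 × 211.29 = 485.97.
Adjust for 80% response: 485.97 / 0.80 = 607.47.
Round up → n = 608 per group.

n = 608 per group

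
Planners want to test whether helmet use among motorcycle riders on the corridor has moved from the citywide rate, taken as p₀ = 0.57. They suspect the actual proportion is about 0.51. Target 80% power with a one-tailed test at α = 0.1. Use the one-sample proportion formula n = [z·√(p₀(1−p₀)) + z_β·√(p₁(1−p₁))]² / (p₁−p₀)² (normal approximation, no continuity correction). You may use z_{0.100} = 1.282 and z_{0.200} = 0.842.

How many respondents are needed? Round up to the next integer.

n = 310

n = [z_α·√(p₀q₀) + z_β·√(p₁q₁)]² / (p₁ − p₀)²
  = [1.282·√(0.57·0.43) + 0.842·√(0.51·0.49)]² / (-0.06)²
  = [1.282·0.4951 + 0.842·0.4999]² / 0.0036
  = [1.0556]² / 0.0036
  = 309.53
Round up → n = 310.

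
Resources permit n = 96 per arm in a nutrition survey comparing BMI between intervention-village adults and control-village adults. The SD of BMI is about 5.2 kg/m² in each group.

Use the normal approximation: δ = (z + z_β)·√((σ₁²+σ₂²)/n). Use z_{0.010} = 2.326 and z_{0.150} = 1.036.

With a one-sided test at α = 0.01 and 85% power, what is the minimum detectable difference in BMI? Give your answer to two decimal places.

Minimum detectable difference ≈ 2.52 kg/m²

δ = (z_α + z_β) · √((σ₁²+σ₂²)/n)
  = (2.326 + 1.036) · √(54.08/96)
  = 3.362 · √0.56333
  = 3.362 · 0.7506
  = 2.5234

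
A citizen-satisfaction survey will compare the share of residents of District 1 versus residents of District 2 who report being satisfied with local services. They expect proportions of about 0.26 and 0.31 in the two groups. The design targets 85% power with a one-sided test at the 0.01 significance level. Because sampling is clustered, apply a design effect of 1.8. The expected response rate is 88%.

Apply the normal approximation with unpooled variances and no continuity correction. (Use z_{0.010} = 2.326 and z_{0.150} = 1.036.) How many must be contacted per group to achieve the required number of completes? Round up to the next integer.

n = (z_α + z_β)² · [p₁(1−p₁) + p₂(1−p₂)] / (p₁ − p₂)²
  = (2.326 + 1.036)² · (0.26·0.74 + 0.31·0.69) / (-0.05)²
  = (3.362)² · (0.1924 + 0.2139) / 0.0025
  = 11.3030 · 0.4063 / 0.0025
  = 1836.97
Design effect: 1.8 × 1836.97 = 3306.55.
Adjust for 88% response: 3306.55 / 0.88 = 3757.44.
Round up → n = 3758 per group.

n = 3758 per group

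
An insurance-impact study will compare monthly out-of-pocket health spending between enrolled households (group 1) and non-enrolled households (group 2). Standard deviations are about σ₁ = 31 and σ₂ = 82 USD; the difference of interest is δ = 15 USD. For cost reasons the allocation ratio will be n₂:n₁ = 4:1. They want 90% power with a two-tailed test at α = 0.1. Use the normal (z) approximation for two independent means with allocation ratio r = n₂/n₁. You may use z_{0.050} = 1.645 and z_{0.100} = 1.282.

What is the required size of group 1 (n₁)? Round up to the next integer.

n₁ = (z_{α/2} + z_β)² · (σ₁² + σ₂²/r) / δ²
   = (1.645 + 1.282)² · (31² + 82²/4) / 15²
   = 8.5673 · (961 + 1681) / 225
   = 8.5673 · 2642 / 225
   = 100.60
Round up → n₁ = 101; n₂ = r·n₁ = 4 × 101 = 404.

n₁ = 101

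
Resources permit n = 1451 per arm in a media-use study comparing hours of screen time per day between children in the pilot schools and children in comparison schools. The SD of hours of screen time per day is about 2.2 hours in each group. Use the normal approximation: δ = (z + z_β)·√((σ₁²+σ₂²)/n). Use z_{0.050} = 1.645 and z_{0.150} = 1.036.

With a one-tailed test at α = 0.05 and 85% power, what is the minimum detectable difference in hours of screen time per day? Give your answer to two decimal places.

δ = (z_α + z_β) · √((σ₁²+σ₂²)/n)
  = (1.645 + 1.036) · √(9.68/1451)
  = 2.681 · √0.00667
  = 2.681 · 0.0817
  = 0.2190

Minimum detectable difference ≈ 0.22 hours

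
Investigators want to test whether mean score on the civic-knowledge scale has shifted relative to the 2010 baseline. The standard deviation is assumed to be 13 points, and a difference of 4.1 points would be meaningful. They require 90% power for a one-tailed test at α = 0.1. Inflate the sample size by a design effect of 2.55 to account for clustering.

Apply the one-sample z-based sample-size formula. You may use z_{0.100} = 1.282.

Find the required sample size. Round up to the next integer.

n = 169

n = (z_α + z_β)² · σ² / δ²
  = (1.282 + 1.282)² · 13² / 4.1²
  = 6.5741 · 169 / 16.81
  = 66.09
Design effect: 2.55 × 66.09 = 168.54.
Round up → n = 169.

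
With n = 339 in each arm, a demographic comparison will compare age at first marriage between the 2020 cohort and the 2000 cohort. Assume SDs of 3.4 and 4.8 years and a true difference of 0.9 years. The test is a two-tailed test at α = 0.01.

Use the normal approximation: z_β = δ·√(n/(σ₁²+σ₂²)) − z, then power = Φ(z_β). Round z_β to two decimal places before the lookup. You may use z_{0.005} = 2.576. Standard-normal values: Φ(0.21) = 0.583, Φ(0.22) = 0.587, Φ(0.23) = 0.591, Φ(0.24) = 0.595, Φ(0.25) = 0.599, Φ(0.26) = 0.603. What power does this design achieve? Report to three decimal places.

Power ≈ 0.595

z_β = δ·√(n/(σ₁²+σ₂²)) − z_{α/2}
    = 0.9 · √(339/34.6) − 2.576
    = 0.9 · 3.13013 − 2.576
    = 2.8171 − 2.576 = 0.2411 → 0.24
Power = Φ(0.24) = 0.595.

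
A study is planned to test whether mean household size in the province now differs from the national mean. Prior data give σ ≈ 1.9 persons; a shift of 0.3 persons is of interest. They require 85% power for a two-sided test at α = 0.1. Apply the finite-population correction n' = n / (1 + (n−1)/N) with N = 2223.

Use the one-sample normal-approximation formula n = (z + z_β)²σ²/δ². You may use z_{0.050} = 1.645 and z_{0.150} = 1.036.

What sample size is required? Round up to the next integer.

n = 256

n = (z_{α/2} + z_β)² · σ² / δ²
  = (1.645 + 1.036)² · 1.9² / 0.3²
  = 7.1878 · 3.61 / 0.09
  = 288.31
Finite-population correction (N = 2223): 288.31 / (1 + (288.31 − 1)/2223) = 255.31.
Round up → n = 256.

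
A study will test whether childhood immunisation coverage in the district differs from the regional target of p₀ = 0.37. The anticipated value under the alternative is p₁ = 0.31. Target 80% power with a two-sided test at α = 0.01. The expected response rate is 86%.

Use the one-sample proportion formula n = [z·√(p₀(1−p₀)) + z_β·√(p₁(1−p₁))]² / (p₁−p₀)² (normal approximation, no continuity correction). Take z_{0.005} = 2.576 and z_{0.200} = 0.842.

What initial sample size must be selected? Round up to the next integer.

n = [z_{α/2}·√(p₀q₀) + z_β·√(p₁q₁)]² / (p₁ − p₀)²
  = [2.576·√(0.37·0.63) + 0.842·√(0.31·0.69)]² / (-0.06)²
  = [2.576·0.4828 + 0.842·0.4625]² / 0.0036
  = [1.6331]² / 0.0036
  = 740.86
Adjust for 86% response: 740.86 / 0.86 = 861.46.
Round up → n = 862.

n = 862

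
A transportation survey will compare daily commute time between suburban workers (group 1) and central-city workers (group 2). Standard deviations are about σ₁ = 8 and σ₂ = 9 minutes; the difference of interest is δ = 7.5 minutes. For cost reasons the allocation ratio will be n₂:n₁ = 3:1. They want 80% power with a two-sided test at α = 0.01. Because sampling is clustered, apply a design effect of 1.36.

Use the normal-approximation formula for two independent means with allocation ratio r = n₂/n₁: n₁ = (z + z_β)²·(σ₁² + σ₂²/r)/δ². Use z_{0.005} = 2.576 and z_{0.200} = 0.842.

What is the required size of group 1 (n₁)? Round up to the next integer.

n₁ = (z_{α/2} + z_β)² · (σ₁² + σ₂²/r) / δ²
   = (2.576 + 0.842)² · (8² + 9²/3) / 7.5²
   = 11.6827 · (64 + 27) / 56.25
   = 11.6827 · 91 / 56.25
   = 18.90
Design effect: 1.36 × 18.90 = 25.70.
Round up → n₁ = 26; n₂ = r·n₁ = 3 × 26 = 78.

n₁ = 26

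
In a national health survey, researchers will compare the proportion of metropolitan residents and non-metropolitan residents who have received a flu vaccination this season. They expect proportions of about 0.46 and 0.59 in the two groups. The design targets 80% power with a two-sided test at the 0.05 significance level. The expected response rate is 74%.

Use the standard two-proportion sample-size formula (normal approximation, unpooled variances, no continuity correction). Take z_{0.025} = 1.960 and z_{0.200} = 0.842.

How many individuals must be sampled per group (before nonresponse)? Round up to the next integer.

n = 308 per group

n = (z_{α/2} + z_β)² · [p₁(1−p₁) + p₂(1−p₂)] / (p₁ − p₂)²
  = (1.960 + 0.842)² · (0.46·0.54 + 0.59·0.41) / (-0.13)²
  = (2.802)² · (0.2484 + 0.2419) / 0.0169
  = 7.8512 · 0.4903 / 0.0169
  = 227.78
Adjust for 74% response: 227.78 / 0.74 = 307.81.
Round up → n = 308 per group.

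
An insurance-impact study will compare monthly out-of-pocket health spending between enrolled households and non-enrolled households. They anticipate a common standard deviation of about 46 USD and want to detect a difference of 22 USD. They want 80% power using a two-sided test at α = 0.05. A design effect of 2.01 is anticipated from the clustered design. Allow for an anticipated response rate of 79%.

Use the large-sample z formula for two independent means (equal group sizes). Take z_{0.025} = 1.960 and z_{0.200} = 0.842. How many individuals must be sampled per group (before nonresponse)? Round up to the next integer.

n = 175 per group

n = (z_{α/2} + z_β)² · (σ₁² + σ₂²) / δ²
  = (1.960 + 0.842)² · (2·46² = 4232) / 22²
  = 7.8512 · 4232 / 484
  = 68.65
Design effect: 2.01 × 68.65 = 137.99.
Adjust for 79% response: 137.99 / 0.79 = 174.66.
Round up → n = 175 per group.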